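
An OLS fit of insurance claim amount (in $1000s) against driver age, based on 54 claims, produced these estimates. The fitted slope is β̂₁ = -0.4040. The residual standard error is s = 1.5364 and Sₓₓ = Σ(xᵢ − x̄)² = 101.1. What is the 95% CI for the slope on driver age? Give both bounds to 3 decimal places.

SE(β̂₁) = s/√Sₓₓ = 1.5364/√101.1 = 0.152802.
df = n − 2 = 52.
t* = t_{0.025, 52} = 2.006647.
Margin = t* × SE = 2.006647 × 0.152802 = 0.30662.
CI: -0.4040 ± 0.30662 → (-0.711, -0.097).
With 95% confidence, each one-unit increase in driver age is associated with a change of between -0.711 and -0.097 $1000s in insurance claim amount.

(-0.711, -0.097)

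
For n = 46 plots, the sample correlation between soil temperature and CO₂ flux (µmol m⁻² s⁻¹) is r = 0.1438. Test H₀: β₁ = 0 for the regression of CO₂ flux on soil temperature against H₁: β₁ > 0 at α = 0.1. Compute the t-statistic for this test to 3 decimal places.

t = 0.964

t = r·√(n − 2)/√(1 − r²) = 0.1438·√44/√0.979322 = 0.964.
df = n − 2 = 44.
One-sided p ≈ 0.1702, which is ≥ 0.1, so fail to reject H₀.
The data do not give significant evidence of a linear association between soil temperature and CO₂ flux.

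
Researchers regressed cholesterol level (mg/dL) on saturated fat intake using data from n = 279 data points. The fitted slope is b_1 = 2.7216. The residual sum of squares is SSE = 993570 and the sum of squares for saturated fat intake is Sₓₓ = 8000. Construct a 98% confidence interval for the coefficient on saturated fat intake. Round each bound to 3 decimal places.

MSE = SSE/(n − 2) = 993570/277 = 3586.9.
SE(b_1) = √(MSE/Sₓₓ) = √(3586.9/8000) = 0.669598.
df = n − 2 = 277.
t* = t_{0.01, 277} = 2.339885.
Margin = t* × SE = 2.339885 × 0.669598 = 1.56678.
CI: 2.7216 ± 1.56678 → (1.155, 4.288).
With 98% confidence, each one-unit increase in saturated fat intake is associated with a change of between 1.155 and 4.288 mg/dL in cholesterol level.

(1.155, 4.288)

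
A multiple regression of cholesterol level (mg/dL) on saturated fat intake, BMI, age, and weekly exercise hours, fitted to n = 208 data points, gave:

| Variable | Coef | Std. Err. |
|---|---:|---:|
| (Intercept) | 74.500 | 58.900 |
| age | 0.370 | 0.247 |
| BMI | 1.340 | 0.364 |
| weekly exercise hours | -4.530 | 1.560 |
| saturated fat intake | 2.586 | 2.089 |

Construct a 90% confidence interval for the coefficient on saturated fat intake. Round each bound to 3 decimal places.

(-0.866, 6.038)

Read off: b = 2.586, SE = 2.089 for saturated fat intake.
df = n − k − 1 = 208 − 4 − 1 = 203.
t* = t_{0.05, 203} = 1.652394.
Margin = t* × SE = 1.652394 × 2.089 = 3.45185.
CI: 2.586 ± 3.45185 → (-0.866, 6.038).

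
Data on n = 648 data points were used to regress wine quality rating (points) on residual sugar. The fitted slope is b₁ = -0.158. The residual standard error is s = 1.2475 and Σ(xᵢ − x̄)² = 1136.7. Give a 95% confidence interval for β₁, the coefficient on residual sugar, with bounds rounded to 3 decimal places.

SE(b₁) = s/√Sₓₓ = 1.2475/√1136.7 = 0.0370014.
df = n − 2 = 646.
t* = t_{0.025, 646} = 1.963643.
Margin = t* × SE = 1.963643 × 0.0370014 = 0.07266.
CI: -0.158 ± 0.07266 → (-0.231, -0.085).
With 95% confidence, each one-unit increase in residual sugar is associated with a change of between -0.231 and -0.085 points in wine quality rating.

(-0.231, -0.085)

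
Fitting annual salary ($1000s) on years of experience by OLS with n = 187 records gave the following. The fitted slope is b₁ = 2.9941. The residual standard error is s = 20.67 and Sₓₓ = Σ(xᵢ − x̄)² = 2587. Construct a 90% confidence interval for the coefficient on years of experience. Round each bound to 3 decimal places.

SE(b₁) = s/√Sₓₓ = 20.67/√2587 = 0.406389.
df = n − 2 = 185.
t* = t_{0.05, 185} = 1.653132.
Margin = t* × SE = 1.653132 × 0.406389 = 0.67182.
CI: 2.9941 ± 0.67182 → (2.322, 3.666).
With 90% confidence, each one-unit increase in years of experience is associated with a change of between 2.322 and 3.666 $1000s in annual salary.

(2.322, 3.666)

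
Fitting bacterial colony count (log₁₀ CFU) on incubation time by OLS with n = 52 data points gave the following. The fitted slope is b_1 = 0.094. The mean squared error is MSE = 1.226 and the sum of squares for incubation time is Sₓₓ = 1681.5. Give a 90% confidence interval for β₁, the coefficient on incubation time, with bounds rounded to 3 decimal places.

(0.049, 0.139)

SE(b_1) = √(MSE/Sₓₓ) = √(1.226/1681.5) = 0.0270021.
df = n − 2 = 50.
t* = t_{0.05, 50} = 1.675905.
Margin = t* × SE = 1.675905 × 0.0270021 = 0.04525.
CI: 0.094 ± 0.04525 → (0.049, 0.139).
With 90% confidence, each one-unit increase in incubation time is associated with a change of between 0.049 and 0.139 log₁₀ CFU in bacterial colony count.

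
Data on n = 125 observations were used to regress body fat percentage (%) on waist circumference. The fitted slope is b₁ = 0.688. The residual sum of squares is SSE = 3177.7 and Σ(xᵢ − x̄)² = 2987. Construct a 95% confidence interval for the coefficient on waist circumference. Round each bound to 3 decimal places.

(0.504, 0.872)

MSE = SSE/(n − 2) = 3177.7/123 = 25.835.
SE(b₁) = √(MSE/Sₓₓ) = √(25.835/2987) = 0.0930007.
df = n − 2 = 123.
t* = t_{0.025, 123} = 1.979439.
Margin = t* × SE = 1.979439 × 0.0930007 = 0.18409.
CI: 0.688 ± 0.18409 → (0.504, 0.872).
With 95% confidence, each one-unit increase in waist circumference is associated with a change of between 0.504 and 0.872 % in body fat percentage.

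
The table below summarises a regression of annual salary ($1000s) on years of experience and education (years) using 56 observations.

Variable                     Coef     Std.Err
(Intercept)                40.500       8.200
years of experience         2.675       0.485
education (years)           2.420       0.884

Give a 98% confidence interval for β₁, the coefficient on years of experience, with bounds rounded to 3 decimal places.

(1.512, 3.838)

Read off: b = 2.675, SE = 0.485 for years of experience.
df = n − k − 1 = 56 − 2 − 1 = 53.
t* = t_{0.01, 53} = 2.39879.
Margin = t* × SE = 2.39879 × 0.485 = 1.16341.
CI: 2.675 ± 1.16341 → (1.512, 3.838).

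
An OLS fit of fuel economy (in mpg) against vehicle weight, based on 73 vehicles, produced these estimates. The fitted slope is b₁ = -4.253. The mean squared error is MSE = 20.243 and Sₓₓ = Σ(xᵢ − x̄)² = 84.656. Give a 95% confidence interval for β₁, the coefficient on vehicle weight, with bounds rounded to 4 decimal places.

SE(b₁) = √(MSE/Sₓₓ) = √(20.243/84.656) = 0.489.
df = n − 2 = 71.
t* = t_{0.025, 71} = 1.993943.
Margin = t* × SE = 1.993943 × 0.489 = 0.975038.
CI: -4.253 ± 0.975038 → (-5.2280, -3.2780).
With 95% confidence, each one-unit increase in vehicle weight is associated with a change of between -5.2280 and -3.2780 mpg in fuel economy.

(-5.2280, -3.2780)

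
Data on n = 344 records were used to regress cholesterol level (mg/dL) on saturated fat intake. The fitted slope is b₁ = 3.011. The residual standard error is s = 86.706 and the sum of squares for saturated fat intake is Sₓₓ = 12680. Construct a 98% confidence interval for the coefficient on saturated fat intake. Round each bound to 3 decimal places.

(1.211, 4.811)

SE(b₁) = s/√Sₓₓ = 86.706/√12680 = 0.769998.
df = n − 2 = 342.
t* = t_{0.01, 342} = 2.337301.
Margin = t* × SE = 2.337301 × 0.769998 = 1.79972.
CI: 3.011 ± 1.79972 → (1.211, 4.811).
With 98% confidence, each one-unit increase in saturated fat intake is associated with a change of between 1.211 and 4.811 mg/dL in cholesterol level.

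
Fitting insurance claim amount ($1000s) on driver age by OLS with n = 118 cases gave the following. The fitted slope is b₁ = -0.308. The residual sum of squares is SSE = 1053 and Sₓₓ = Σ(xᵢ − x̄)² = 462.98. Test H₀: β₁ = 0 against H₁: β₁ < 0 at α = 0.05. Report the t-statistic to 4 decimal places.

t = -2.1996

MSE = SSE/(n − 2) = 1053/116 = 9.07759.
SE(b₁) = √(MSE/Sₓₓ) = √(9.07759/462.98) = 0.140025.
t = -0.308 / 0.140025 = -2.1996.
df = n − 2 = 116.
One-sided p ≈ 0.0149, which is < 0.05, so reject H₀.
There is evidence that the true slope on driver age is negative.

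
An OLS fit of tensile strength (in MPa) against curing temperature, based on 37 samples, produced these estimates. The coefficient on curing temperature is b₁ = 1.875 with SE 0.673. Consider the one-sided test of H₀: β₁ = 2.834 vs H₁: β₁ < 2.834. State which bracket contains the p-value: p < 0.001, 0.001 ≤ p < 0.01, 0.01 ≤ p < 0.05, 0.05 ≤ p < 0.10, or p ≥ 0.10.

t = (1.875 − 2.834) / 0.673 = -1.425.
df = n − 2 = 37 − 2 = 35.
One-sided p = P(T_{35} < t) ≈ 0.0815.
So 0.05 ≤ p < 0.10.

0.05 ≤ p < 0.10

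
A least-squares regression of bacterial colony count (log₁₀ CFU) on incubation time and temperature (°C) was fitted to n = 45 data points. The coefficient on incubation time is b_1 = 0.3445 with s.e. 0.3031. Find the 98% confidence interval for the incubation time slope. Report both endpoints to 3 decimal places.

df = n − k − 1 = 45 − 2 − 1 = 42.
t* = t_{0.01, 42} = 2.41847.
Margin = t* × SE = 2.41847 × 0.3031 = 0.73304.
CI: 0.3445 ± 0.73304 → (-0.389, 1.078).
With 98% confidence, each one-unit increase in incubation time is associated with a change of between -0.389 and 1.078 log₁₀ CFU in bacterial colony count, holding the other predictors fixed.

(-0.389, 1.078)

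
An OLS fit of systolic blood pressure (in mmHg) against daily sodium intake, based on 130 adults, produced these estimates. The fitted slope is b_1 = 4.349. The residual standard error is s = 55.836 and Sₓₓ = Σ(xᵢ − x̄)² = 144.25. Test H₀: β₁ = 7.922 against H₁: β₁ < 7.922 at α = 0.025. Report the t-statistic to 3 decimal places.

t = -0.769

SE(b_1) = s/√Sₓₓ = 55.836/√144.25 = 4.64897.
t = (4.349 − 7.922) / 4.64897 = -0.769.
df = n − 2 = 128.
One-sided p ≈ 0.2218, which is ≥ 0.025, so fail to reject H₀.
The data do not give significant evidence that the true slope on daily sodium intake is below 7.922 mmHg per unit.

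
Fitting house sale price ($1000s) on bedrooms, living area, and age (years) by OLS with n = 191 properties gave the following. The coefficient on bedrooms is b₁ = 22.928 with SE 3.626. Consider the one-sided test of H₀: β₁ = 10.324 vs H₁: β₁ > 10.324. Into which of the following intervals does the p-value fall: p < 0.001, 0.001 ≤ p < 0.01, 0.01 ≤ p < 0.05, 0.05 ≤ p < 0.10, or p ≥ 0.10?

t = (22.928 − 10.324) / 3.626 = 3.476.
df = n − k − 1 = 191 − 3 − 1 = 187.
One-sided p = P(T_{187} > t) ≈ 0.0003.
So p < 0.001.

p < 0.001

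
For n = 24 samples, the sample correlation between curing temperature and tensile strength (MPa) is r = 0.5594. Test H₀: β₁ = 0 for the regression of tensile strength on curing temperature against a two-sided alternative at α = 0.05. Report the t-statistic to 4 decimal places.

t = 3.1654

t = r·√(n − 2)/√(1 − r²) = 0.5594·√22/√0.687072 = 3.1654.
df = n − 2 = 22.
Two-sided p ≈ 0.0045, which is < 0.05, so reject H₀.
There is evidence of a linear association between curing temperature and tensile strength.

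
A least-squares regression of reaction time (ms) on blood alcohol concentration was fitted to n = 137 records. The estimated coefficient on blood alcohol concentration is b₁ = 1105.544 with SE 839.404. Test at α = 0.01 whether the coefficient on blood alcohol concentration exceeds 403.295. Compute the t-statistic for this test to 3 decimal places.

H₀: β₁ = 403.295 vs H₁: β₁ > 403.295.
t = (b₁ − β₁⁰)/SE = (1105.544 − 403.295) / 839.404 = 0.837.
df = n − 2 = 137 − 2 = 135.
One-sided p ≈ 0.2021, which is ≥ 0.01, so fail to reject H₀.
The data do not give significant evidence that the true slope on blood alcohol concentration exceeds 403.295 ms per unit.

t = 0.837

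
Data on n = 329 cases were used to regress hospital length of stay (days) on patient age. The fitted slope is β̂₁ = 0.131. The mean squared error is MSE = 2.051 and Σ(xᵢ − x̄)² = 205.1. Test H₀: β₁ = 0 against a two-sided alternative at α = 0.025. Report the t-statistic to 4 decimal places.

t = 1.3100

SE(β̂₁) = √(MSE/Sₓₓ) = √(2.051/205.1) = 0.1.
t = 0.131 / 0.1 = 1.3100.
df = n − 2 = 327.
Two-sided p ≈ 0.1911, which is ≥ 0.025, so fail to reject H₀.
The data do not give significant evidence of an association between patient age and hospital length of stay.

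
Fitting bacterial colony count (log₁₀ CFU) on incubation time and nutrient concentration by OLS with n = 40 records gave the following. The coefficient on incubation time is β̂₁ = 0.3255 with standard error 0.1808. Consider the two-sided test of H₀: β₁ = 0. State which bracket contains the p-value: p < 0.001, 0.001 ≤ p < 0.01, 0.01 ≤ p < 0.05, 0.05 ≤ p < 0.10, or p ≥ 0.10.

t = 0.3255 / 0.1808 = 1.800.
df = n − k − 1 = 40 − 2 − 1 = 37.
Two-sided p = 2·P(T_{37} > |t|) ≈ 0.0800.
So 0.05 ≤ p < 0.10.

0.05 ≤ p < 0.10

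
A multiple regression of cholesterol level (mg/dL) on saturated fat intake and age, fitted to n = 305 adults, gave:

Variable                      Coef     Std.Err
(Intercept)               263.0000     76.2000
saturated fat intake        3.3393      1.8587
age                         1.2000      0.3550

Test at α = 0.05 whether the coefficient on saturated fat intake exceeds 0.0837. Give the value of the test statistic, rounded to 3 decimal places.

t = 1.752

Read off: b = 3.3393, SE = 1.8587 for saturated fat intake.
H₀: β₁ = 0.0837 vs H₁: β₁ > 0.0837.
t = (3.3393 − 0.0837) / 1.8587 = 1.752.
df = n − k − 1 = 305 − 2 − 1 = 302.
One-sided p ≈ 0.0404, which is < 0.05, so reject H₀.
There is evidence that the true slope on saturated fat intake exceeds 0.0837 mg/dL per unit, holding the other predictors fixed.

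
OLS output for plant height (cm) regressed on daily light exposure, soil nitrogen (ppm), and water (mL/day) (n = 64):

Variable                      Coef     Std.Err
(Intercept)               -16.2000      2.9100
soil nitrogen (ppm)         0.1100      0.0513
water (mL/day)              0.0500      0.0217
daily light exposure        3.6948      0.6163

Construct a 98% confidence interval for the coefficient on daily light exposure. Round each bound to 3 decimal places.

Read off: b = 3.6948, SE = 0.6163 for daily light exposure.
df = n − k − 1 = 64 − 3 − 1 = 60.
t* = t_{0.01, 60} = 2.390119.
Margin = t* × SE = 2.390119 × 0.6163 = 1.47303.
CI: 3.6948 ± 1.47303 → (2.222, 5.168).

(2.222, 5.168)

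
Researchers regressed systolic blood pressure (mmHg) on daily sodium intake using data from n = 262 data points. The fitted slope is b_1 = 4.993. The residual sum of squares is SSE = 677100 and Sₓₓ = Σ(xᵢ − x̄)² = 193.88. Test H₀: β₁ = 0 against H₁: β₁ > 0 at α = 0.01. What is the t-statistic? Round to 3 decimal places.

MSE = SSE/(n − 2) = 677100/260 = 2604.23.
SE(b_1) = √(MSE/Sₓₓ) = √(2604.23/193.88) = 3.66499.
t = 4.993 / 3.66499 = 1.362.
df = n − 2 = 260.
One-sided p ≈ 0.0871, which is ≥ 0.01, so fail to reject H₀.
The data do not give significant evidence that the true slope on daily sodium intake is positive.

t = 1.362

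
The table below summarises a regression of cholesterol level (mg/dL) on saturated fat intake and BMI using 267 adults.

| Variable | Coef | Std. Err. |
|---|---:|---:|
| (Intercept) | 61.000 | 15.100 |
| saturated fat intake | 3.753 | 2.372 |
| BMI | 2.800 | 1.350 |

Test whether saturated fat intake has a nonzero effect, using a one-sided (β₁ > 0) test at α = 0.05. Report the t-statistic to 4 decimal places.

t = 1.5822

Read off: b = 3.753, SE = 2.372 for saturated fat intake.
H₀: β₁ = 0 vs H₁: β₁ > 0.
t = 3.753 / 2.372 = 1.5822.
df = n − k − 1 = 267 − 2 − 1 = 264.
One-sided p ≈ 0.0574, which is ≥ 0.05, so fail to reject H₀.
The data do not give significant evidence that the true slope on saturated fat intake is positive, holding the other predictors fixed.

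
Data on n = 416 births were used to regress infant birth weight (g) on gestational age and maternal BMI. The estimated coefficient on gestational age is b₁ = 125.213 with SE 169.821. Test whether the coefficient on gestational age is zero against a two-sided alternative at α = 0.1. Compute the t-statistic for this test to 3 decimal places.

H₀: β₁ = 0 vs H₁: β₁ ≠ 0.
t = (b₁ − β₁⁰)/SE = 125.213 / 169.821 = 0.737.
df = n − k − 1 = 416 − 2 − 1 = 413.
Two-sided p ≈ 0.4613, which is ≥ 0.1, so fail to reject H₀.
The data do not give significant evidence of an association between gestational age and infant birth weight, after adjusting for the other predictors.

t = 0.737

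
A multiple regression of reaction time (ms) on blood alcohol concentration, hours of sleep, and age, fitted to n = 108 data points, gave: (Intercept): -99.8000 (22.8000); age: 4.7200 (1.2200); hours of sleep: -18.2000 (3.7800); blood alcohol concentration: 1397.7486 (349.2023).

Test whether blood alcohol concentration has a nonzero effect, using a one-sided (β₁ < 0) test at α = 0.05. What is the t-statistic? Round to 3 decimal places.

Read off: b = 1397.7486, SE = 349.2023 for blood alcohol concentration.
H₀: β₁ = 0 vs H₁: β₁ < 0.
t = 1397.7486 / 349.2023 = 4.003.
df = n − k − 1 = 108 − 3 − 1 = 104.
One-sided p ≈ 0.9999, which is ≥ 0.05, so fail to reject H₀.
The data do not give significant evidence that the true slope on blood alcohol concentration is negative, holding the other predictors fixed.

t = 4.003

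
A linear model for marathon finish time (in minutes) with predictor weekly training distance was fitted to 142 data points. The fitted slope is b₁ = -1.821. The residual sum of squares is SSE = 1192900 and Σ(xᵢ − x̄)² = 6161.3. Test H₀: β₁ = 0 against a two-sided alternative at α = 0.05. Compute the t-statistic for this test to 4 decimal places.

MSE = SSE/(n − 2) = 1192900/140 = 8520.71.
SE(b₁) = √(MSE/Sₓₓ) = √(8520.71/6161.3) = 1.17599.
t = -1.821 / 1.17599 = -1.5485.
df = n − 2 = 140.
Two-sided p ≈ 0.1238, which is ≥ 0.05, so fail to reject H₀.
The data do not give significant evidence of an association between weekly training distance and marathon finish time.

t = -1.5485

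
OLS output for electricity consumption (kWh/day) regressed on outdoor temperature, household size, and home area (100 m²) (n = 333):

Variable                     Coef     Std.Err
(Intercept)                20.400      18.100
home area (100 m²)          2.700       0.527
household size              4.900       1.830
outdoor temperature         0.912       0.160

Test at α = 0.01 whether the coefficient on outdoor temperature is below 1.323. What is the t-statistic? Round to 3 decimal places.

Read off: b = 0.912, SE = 0.160 for outdoor temperature.
H₀: β₁ = 1.323 vs H₁: β₁ < 1.323.
t = (0.912 − 1.323) / 0.160 = -2.569.
df = n − k − 1 = 333 − 3 − 1 = 329.
One-sided p ≈ 0.0053, which is < 0.01, so reject H₀.
There is evidence that the true slope on outdoor temperature is below 1.323 kWh/day per unit, holding the other predictors fixed.

t = -2.569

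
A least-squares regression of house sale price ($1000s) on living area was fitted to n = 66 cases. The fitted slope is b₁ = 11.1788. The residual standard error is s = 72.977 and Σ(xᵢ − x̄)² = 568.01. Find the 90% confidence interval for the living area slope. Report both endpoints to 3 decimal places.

SE(b₁) = s/√Sₓₓ = 72.977/√568.01 = 3.06202.
df = n − 2 = 64.
t* = t_{0.05, 64} = 1.669013.
Margin = t* × SE = 1.669013 × 3.06202 = 5.11055.
CI: 11.1788 ± 5.11055 → (6.068, 16.289).
With 90% confidence, each one-unit increase in living area is associated with a change of between 6.068 and 16.289 $1000s in house sale price.

(6.068, 16.289)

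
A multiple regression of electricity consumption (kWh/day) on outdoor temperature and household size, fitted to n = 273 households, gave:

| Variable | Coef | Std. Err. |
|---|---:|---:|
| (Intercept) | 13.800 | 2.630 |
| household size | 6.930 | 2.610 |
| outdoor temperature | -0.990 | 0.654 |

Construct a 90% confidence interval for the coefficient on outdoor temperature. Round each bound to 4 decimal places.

(-2.0694, 0.0894)

Read off: b = -0.990, SE = 0.654 for outdoor temperature.
df = n − k − 1 = 273 − 2 − 1 = 270.
t* = t_{0.05, 270} = 1.650517.
Margin = t* × SE = 1.650517 × 0.654 = 1.079438.
CI: -0.990 ± 1.079438 → (-2.0694, 0.0894).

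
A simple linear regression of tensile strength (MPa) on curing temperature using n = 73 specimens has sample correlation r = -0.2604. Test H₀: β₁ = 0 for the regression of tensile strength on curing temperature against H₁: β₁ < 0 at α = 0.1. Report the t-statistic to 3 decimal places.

t = r·√(n − 2)/√(1 − r²) = -0.2604·√71/√0.932192 = -2.273.
df = n − 2 = 71.
One-sided p ≈ 0.0130, which is < 0.1, so reject H₀.
There is evidence of a linear association between curing temperature and tensile strength.

t = -2.273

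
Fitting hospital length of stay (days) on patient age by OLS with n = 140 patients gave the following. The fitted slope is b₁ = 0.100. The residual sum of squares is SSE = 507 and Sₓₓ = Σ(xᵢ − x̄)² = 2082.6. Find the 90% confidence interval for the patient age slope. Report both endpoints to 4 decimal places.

(0.0304, 0.1696)

MSE = SSE/(n − 2) = 507/138 = 3.67391.
SE(b₁) = √(MSE/Sₓₓ) = √(3.67391/2082.6) = 0.0420012.
df = n − 2 = 138.
t* = t_{0.05, 138} = 1.65597.
Margin = t* × SE = 1.65597 × 0.0420012 = 0.069553.
CI: 0.100 ± 0.069553 → (0.0304, 0.1696).
With 90% confidence, each one-unit increase in patient age is associated with a change of between 0.0304 and 0.1696 days in hospital length of stay.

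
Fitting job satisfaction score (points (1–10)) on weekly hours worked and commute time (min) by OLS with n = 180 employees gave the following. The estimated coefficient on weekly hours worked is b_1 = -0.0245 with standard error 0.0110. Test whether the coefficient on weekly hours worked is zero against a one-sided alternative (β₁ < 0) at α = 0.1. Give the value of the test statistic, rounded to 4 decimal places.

t = -2.2273

H₀: β₁ = 0 vs H₁: β₁ < 0.
t = (b_1 − β₁⁰)/SE = -0.0245 / 0.0110 = -2.2273.
df = n − k − 1 = 180 − 2 − 1 = 177.
One-sided p ≈ 0.0136, which is < 0.1, so reject H₀.
There is evidence that the true slope on weekly hours worked is negative, holding the other predictors fixed.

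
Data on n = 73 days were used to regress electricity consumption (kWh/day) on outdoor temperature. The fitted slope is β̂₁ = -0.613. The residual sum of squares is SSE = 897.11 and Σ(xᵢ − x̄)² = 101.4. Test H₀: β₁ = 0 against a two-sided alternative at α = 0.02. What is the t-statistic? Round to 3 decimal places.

t = -1.737

MSE = SSE/(n − 2) = 897.11/71 = 12.6354.
SE(β̂₁) = √(MSE/Sₓₓ) = √(12.6354/101.4) = 0.353.
t = -0.613 / 0.353 = -1.737.
df = n − 2 = 71.
Two-sided p ≈ 0.0868, which is ≥ 0.02, so fail to reject H₀.
The data do not give significant evidence of an association between outdoor temperature and electricity consumption.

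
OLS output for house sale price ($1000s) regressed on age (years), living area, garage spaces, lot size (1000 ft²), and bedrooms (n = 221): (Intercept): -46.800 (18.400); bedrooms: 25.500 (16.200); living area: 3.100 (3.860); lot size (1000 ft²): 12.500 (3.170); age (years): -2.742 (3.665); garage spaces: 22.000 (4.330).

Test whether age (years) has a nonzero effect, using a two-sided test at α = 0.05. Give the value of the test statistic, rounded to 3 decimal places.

t = -0.748

Read off: b = -2.742, SE = 3.665 for age (years).
H₀: β₁ = 0 vs H₁: β₁ ≠ 0.
t = -2.742 / 3.665 = -0.748.
df = n − k − 1 = 221 − 5 − 1 = 215.
Two-sided p ≈ 0.4552, which is ≥ 0.05, so fail to reject H₀.
The data do not give significant evidence of an association between age (years) and house sale price, after adjusting for the other predictors.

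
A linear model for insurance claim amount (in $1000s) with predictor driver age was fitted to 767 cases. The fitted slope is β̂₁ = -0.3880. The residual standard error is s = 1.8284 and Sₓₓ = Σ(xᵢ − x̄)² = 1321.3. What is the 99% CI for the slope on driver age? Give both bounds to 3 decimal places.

(-0.518, -0.258)

SE(β̂₁) = s/√Sₓₓ = 1.8284/√1321.3 = 0.0503003.
df = n − 2 = 765.
t* = t_{0.005, 765} = 2.582271.
Margin = t* × SE = 2.582271 × 0.0503003 = 0.12989.
CI: -0.3880 ± 0.12989 → (-0.518, -0.258).
With 99% confidence, each one-unit increase in driver age is associated with a change of between -0.518 and -0.258 $1000s in insurance claim amount.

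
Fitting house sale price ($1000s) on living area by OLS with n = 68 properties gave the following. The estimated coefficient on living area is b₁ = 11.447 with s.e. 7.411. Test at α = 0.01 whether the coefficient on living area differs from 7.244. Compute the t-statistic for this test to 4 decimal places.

t = 0.5671

H₀: β₁ = 7.244 vs H₁: β₁ ≠ 7.244.
t = (b₁ − β₁⁰)/SE = (11.447 − 7.244) / 7.411 = 0.5671.
df = n − 2 = 68 − 2 = 66.
Two-sided p ≈ 0.5725, which is ≥ 0.01, so fail to reject H₀.
The data are consistent with a true slope of 7.244 $1000s per unit of living area.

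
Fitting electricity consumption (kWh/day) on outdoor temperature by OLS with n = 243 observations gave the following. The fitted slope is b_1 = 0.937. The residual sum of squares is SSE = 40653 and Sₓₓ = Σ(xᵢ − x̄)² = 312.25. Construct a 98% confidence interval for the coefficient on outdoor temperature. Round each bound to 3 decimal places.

(-0.784, 2.658)

MSE = SSE/(n − 2) = 40653/241 = 168.685.
SE(b_1) = √(MSE/Sₓₓ) = √(168.685/312.25) = 0.734999.
df = n − 2 = 241.
t* = t_{0.01, 241} = 2.34192.
Margin = t* × SE = 2.34192 × 0.734999 = 1.72131.
CI: 0.937 ± 1.72131 → (-0.784, 2.658).
With 98% confidence, each one-unit increase in outdoor temperature is associated with a change of between -0.784 and 2.658 kWh/day in electricity consumption.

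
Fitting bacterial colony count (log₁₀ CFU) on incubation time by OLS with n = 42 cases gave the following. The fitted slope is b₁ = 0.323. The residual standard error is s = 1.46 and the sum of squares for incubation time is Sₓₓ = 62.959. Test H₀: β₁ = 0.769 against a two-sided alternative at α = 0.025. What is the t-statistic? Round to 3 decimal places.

SE(b₁) = s/√Sₓₓ = 1.46/√62.959 = 0.184003.
t = (0.323 − 0.769) / 0.184003 = -2.424.
df = n − 2 = 40.
Two-sided p ≈ 0.0200, which is < 0.025, so reject H₀.
There is evidence that the true slope on incubation time differs from 0.769 log₁₀ CFU per unit.

t = -2.424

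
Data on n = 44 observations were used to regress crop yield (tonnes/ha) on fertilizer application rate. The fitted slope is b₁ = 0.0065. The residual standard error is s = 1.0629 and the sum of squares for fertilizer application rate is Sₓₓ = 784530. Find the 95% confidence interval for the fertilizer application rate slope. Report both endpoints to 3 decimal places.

SE(b₁) = s/√Sₓₓ = 1.0629/√784530 = 0.00120002.
df = n − 2 = 42.
t* = t_{0.025, 42} = 2.018082.
Margin = t* × SE = 2.018082 × 0.00120002 = 0.00242.
CI: 0.0065 ± 0.00242 → (0.004, 0.009).
With 95% confidence, each one-unit increase in fertilizer application rate is associated with a change of between 0.004 and 0.009 tonnes/ha in crop yield.

(0.004, 0.009)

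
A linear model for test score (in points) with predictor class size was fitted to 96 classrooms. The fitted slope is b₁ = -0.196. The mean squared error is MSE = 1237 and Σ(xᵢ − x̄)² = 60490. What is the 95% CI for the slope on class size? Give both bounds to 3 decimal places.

SE(b₁) = √(MSE/Sₓₓ) = √(1237/60490) = 0.143002.
df = n − 2 = 94.
t* = t_{0.025, 94} = 1.985523.
Margin = t* × SE = 1.985523 × 0.143002 = 0.28393.
CI: -0.196 ± 0.28393 → (-0.480, 0.088).
With 95% confidence, each one-unit increase in class size is associated with a change of between -0.480 and 0.088 points in test score.

(-0.480, 0.088)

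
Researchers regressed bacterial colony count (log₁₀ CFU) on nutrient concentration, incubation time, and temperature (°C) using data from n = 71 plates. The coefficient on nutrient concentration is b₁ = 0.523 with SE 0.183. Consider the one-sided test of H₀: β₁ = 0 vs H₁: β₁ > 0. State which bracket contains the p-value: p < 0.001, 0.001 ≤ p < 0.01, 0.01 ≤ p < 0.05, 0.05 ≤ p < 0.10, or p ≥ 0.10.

t = 0.523 / 0.183 = 2.858.
df = n − k − 1 = 71 − 3 − 1 = 67.
One-sided p = P(T_{67} > t) ≈ 0.0028.
So 0.001 ≤ p < 0.01.

0.001 ≤ p < 0.01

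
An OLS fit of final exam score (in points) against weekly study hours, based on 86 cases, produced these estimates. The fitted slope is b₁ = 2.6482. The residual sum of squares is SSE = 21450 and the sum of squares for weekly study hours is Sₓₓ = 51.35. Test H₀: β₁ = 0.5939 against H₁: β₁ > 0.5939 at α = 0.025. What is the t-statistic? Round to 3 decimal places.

t = 0.921

MSE = SSE/(n − 2) = 21450/84 = 255.357.
SE(b₁) = √(MSE/Sₓₓ) = √(255.357/51.35) = 2.22999.
t = (2.6482 − 0.5939) / 2.22999 = 0.921.
df = n − 2 = 84.
One-sided p ≈ 0.1798, which is ≥ 0.025, so fail to reject H₀.
The data do not give significant evidence that the true slope on weekly study hours exceeds 0.5939 points per unit.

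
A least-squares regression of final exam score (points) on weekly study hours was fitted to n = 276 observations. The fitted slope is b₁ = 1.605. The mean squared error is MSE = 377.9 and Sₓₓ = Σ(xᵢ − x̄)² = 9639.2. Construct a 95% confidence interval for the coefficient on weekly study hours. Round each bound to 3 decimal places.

SE(b₁) = √(MSE/Sₓₓ) = √(377.9/9639.2) = 0.198001.
df = n − 2 = 274.
t* = t_{0.025, 274} = 1.96866.
Margin = t* × SE = 1.96866 × 0.198001 = 0.38980.
CI: 1.605 ± 0.38980 → (1.215, 1.995).
With 95% confidence, each one-unit increase in weekly study hours is associated with a change of between 1.215 and 1.995 points in final exam score.

(1.215, 1.995)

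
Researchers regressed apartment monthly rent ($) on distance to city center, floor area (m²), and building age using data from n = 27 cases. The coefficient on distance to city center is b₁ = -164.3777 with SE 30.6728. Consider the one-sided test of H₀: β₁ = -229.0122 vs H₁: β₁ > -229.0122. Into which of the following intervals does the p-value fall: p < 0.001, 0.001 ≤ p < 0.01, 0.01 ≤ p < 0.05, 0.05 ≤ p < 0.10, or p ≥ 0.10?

0.01 ≤ p < 0.05

t = (-164.3777 − (-229.0122)) / 30.6728 = 2.107.
df = n − k − 1 = 27 − 3 − 1 = 23.
One-sided p = P(T_{23} > t) ≈ 0.0231.
So 0.01 ≤ p < 0.05.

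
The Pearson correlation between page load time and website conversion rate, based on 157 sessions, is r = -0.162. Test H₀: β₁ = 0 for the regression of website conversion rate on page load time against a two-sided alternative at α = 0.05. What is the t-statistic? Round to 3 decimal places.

t = r·√(n − 2)/√(1 − r²) = -0.162·√155/√0.973756 = -2.044.
df = n − 2 = 155.
Two-sided p ≈ 0.0427, which is < 0.05, so reject H₀.
There is evidence of a linear association between page load time and website conversion rate.

t = -2.044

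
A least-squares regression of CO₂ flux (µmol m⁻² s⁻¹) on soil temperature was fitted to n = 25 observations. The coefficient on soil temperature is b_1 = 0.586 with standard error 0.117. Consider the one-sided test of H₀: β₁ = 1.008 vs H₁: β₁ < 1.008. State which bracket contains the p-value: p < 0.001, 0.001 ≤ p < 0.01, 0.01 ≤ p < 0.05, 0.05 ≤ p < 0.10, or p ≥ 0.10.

p < 0.001

t = (0.586 − 1.008) / 0.117 = -3.607.
df = n − 2 = 25 − 2 = 23.
One-sided p = P(T_{23} < t) ≈ 0.0007.
So p < 0.001.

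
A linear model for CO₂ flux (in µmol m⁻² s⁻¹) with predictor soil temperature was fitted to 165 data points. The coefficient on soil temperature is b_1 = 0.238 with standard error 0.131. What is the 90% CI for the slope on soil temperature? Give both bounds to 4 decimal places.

(0.0213, 0.4547)

df = n − 2 = 165 − 2 = 163.
t* = t_{0.05, 163} = 1.654256.
Margin = t* × SE = 1.654256 × 0.131 = 0.216707.
CI: 0.238 ± 0.216707 → (0.0213, 0.4547).
With 90% confidence, each one-unit increase in soil temperature is associated with a change of between 0.0213 and 0.4547 µmol m⁻² s⁻¹ in CO₂ flux.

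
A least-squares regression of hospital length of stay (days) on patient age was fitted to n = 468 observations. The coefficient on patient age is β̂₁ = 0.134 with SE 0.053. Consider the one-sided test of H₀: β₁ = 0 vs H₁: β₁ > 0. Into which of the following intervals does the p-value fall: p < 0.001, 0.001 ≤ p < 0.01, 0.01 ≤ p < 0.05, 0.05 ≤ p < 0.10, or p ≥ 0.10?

0.001 ≤ p < 0.01

t = 0.134 / 0.053 = 2.528.
df = n − 2 = 468 − 2 = 466.
One-sided p = P(T_{466} > t) ≈ 0.0059.
So 0.001 ≤ p < 0.01.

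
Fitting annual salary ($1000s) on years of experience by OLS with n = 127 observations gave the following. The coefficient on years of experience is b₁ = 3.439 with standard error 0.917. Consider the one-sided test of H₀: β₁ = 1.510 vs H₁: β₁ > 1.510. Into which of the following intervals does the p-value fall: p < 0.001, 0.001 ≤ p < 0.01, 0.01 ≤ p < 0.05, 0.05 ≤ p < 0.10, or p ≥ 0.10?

0.01 ≤ p < 0.05

t = (3.439 − 1.510) / 0.917 = 2.104.
df = n − 2 = 127 − 2 = 125.
One-sided p = P(T_{125} > t) ≈ 0.0187.
So 0.01 ≤ p < 0.05.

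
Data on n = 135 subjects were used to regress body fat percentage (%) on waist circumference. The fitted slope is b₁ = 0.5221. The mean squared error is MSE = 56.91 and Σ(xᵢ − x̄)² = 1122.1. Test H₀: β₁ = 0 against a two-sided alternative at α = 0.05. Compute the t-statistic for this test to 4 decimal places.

SE(b₁) = √(MSE/Sₓₓ) = √(56.91/1122.1) = 0.225205.
t = 0.5221 / 0.225205 = 2.3183.
df = n − 2 = 133.
Two-sided p ≈ 0.0220, which is < 0.05, so reject H₀.
There is evidence that waist circumference is associated with body fat percentage.

t = 2.3183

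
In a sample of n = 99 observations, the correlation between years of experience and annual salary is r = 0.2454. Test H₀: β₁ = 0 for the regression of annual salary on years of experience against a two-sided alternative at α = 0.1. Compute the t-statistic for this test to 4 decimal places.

t = r·√(n − 2)/√(1 − r²) = 0.2454·√97/√0.939779 = 2.4931.
df = n − 2 = 97.
Two-sided p ≈ 0.0144, which is < 0.1, so reject H₀.
There is evidence of a linear association between years of experience and annual salary.

t = 2.4931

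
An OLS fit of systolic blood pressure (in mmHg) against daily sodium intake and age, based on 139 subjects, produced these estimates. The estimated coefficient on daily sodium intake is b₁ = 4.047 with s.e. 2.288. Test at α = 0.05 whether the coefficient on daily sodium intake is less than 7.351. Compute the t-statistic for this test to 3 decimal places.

H₀: β₁ = 7.351 vs H₁: β₁ < 7.351.
t = (b₁ − β₁⁰)/SE = (4.047 − 7.351) / 2.288 = -1.444.
df = n − k − 1 = 139 − 2 − 1 = 136.
One-sided p ≈ 0.0755, which is ≥ 0.05, so fail to reject H₀.
The data do not give significant evidence that the true slope on daily sodium intake is below 7.351 mmHg per unit, holding the other predictors fixed.

t = -1.444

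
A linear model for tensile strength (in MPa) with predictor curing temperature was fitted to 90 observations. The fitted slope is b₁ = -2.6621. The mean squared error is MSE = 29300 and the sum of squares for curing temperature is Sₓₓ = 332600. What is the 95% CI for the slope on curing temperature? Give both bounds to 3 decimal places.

SE(b₁) = √(MSE/Sₓₓ) = √(29300/332600) = 0.296806.
df = n − 2 = 88.
t* = t_{0.025, 88} = 1.98729.
Margin = t* × SE = 1.98729 × 0.296806 = 0.58984.
CI: -2.6621 ± 0.58984 → (-3.252, -2.072).
With 95% confidence, each one-unit increase in curing temperature is associated with a change of between -3.252 and -2.072 MPa in tensile strength.

(-3.252, -2.072)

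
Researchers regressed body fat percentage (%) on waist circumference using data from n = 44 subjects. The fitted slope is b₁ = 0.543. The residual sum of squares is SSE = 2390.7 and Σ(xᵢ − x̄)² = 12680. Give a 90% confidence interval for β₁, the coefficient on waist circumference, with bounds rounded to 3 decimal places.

MSE = SSE/(n − 2) = 2390.7/42 = 56.9214.
SE(b₁) = √(MSE/Sₓₓ) = √(56.9214/12680) = 0.0670005.
df = n − 2 = 42.
t* = t_{0.05, 42} = 1.681952.
Margin = t* × SE = 1.681952 × 0.0670005 = 0.11269.
CI: 0.543 ± 0.11269 → (0.430, 0.656).
With 90% confidence, each one-unit increase in waist circumference is associated with a change of between 0.430 and 0.656 % in body fat percentage.

(0.430, 0.656)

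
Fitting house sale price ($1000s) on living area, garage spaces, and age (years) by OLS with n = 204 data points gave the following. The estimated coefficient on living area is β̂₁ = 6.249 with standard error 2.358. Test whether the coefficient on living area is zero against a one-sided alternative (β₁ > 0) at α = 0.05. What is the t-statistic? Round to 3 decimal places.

H₀: β₁ = 0 vs H₁: β₁ > 0.
t = (β̂₁ − β₁⁰)/SE = 6.249 / 2.358 = 2.650.
df = n − k − 1 = 204 − 3 − 1 = 200.
One-sided p ≈ 0.0043, which is < 0.05, so reject H₀.
There is evidence that the true slope on living area is positive, holding the other predictors fixed.

t = 2.650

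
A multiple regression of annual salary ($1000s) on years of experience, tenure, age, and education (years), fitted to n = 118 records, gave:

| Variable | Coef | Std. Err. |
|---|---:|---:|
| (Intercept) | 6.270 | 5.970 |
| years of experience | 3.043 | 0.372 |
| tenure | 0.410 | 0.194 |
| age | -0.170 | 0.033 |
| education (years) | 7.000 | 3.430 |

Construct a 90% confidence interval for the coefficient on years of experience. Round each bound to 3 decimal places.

(2.426, 3.660)

Read off: b = 3.043, SE = 0.372 for years of experience.
df = n − k − 1 = 118 − 4 − 1 = 113.
t* = t_{0.05, 113} = 1.65845.
Margin = t* × SE = 1.65845 × 0.372 = 0.61694.
CI: 3.043 ± 0.61694 → (2.426, 3.660).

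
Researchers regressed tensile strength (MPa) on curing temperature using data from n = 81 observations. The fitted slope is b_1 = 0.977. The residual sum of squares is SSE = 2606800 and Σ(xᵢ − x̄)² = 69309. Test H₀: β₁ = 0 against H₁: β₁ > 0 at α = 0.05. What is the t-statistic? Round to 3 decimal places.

MSE = SSE/(n − 2) = 2606800/79 = 32997.5.
SE(b_1) = √(MSE/Sₓₓ) = √(32997.5/69309) = 0.689994.
t = 0.977 / 0.689994 = 1.416.
df = n − 2 = 79.
One-sided p ≈ 0.0804, which is ≥ 0.05, so fail to reject H₀.
The data do not give significant evidence that the true slope on curing temperature is positive.

t = 1.416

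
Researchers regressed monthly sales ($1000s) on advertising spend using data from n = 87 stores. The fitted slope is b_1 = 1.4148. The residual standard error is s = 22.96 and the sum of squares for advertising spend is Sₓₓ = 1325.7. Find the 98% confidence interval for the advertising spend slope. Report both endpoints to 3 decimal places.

(-0.080, 2.910)

SE(b_1) = s/√Sₓₓ = 22.96/√1325.7 = 0.630593.
df = n − 2 = 85.
t* = t_{0.01, 85} = 2.371022.
Margin = t* × SE = 2.371022 × 0.630593 = 1.49515.
CI: 1.4148 ± 1.49515 → (-0.080, 2.910).
With 98% confidence, each one-unit increase in advertising spend is associated with a change of between -0.080 and 2.910 $1000s in monthly sales.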